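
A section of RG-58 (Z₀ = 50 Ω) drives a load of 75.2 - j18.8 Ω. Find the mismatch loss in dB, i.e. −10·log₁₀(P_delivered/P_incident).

mismatch loss ≈ 0.276 dB

Γ = (25.2 − j18.8)/(125.2 − j18.8), |Γ| = 0.248
|Γ|² = 0.0617, so P_del/P_inc = 1 − |Γ|² = 0.938
ML = −10·log₁₀(1 − |Γ|²)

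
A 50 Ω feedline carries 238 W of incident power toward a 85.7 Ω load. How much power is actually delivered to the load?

Γ = (85.7 − 50)/(85.7 + 50) = 0.263
|Γ|² = 0.0692
P_refl = |Γ|²·P_inc = 16.5 W, P_del = (1 − |Γ|²)·P_inc = 222 W

P_delivered ≈ 222 W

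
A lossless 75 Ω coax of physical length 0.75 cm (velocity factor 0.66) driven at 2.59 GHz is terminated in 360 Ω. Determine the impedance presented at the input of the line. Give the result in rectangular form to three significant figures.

λ = v/f = 0.66·c / 2.59 GHz = 0.0764 m
βl = 2π·l/λ = 2π × 0.0981 = 35.3°
tan(βl) = tan(35.3°) = 0.709
Z_in = Z_0·(Z_L + jZ_0·tanβl)/(Z_0 + jZ_L·tanβl)
     = 75·(360 + j53.1)/(75 + j255)

Z_in ≈ 43 − j93.2 Ω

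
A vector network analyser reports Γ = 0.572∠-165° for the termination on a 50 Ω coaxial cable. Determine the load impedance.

Z_L ≈ 13.8 − j6.09 Ω

Z_L = Z_0·(1 + Γ)/(1 − Γ) = 50·(0.447 − j0.148)/(1.55 + j0.148)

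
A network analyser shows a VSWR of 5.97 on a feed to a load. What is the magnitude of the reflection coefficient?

|Γ| ≈ 0.713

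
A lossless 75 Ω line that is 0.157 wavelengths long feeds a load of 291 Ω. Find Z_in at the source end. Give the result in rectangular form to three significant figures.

Z_in ≈ 27 − j45 Ω

βl = 2π × 0.157 = 56.5°
tan(βl) = tan(56.5°) = 1.51
Z_in = Z_0·(Z_L + jZ_0·tanβl)/(Z_0 + jZ_L·tanβl)
     = 75·(291 + j113)/(75 + j440)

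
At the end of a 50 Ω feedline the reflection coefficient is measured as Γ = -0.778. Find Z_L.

Z_L = Z_0·(1 + Γ)/(1 − Γ) = 50·(0.222)/(1.78)

Z_L ≈ 6.24 Ω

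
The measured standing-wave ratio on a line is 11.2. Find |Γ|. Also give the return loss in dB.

|Γ| = (S − 1)/(S + 1) = (11.2 − 1)/(11.2 + 1) = 10.2/12.2
RL = −20·log₁₀|Γ| = −20·log₁₀(0.836)

|Γ| ≈ 0.836; return loss ≈ 1.56 dB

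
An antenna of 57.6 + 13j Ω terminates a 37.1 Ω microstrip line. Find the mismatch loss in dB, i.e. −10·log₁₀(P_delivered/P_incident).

mismatch loss ≈ 0.29 dB

Γ = (20.5 + j13)/(94.7 + j13), |Γ| = 0.254
|Γ|² = 0.0645, so P_del/P_inc = 1 − |Γ|² = 0.936
ML = −10·log₁₀(1 − |Γ|²)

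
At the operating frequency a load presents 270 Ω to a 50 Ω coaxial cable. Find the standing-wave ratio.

Γ = (270 − 50)/(270 + 50) = 0.688
VSWR = (1 + 0.688)/(1 − 0.688)

VSWR ≈ 5.4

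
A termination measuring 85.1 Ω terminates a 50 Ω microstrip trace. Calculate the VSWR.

Γ = (85.1 − 50)/(85.1 + 50) = 0.26
VSWR = (1 + 0.26)/(1 − 0.26)

VSWR ≈ 1.7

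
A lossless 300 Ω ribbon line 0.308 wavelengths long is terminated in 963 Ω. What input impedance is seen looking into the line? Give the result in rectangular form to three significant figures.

βl = 2π × 0.308 = 111°
tan(βl) = tan(111°) = -2.62
Z_in = Z_0·(Z_L + jZ_0·tanβl)/(Z_0 + jZ_L·tanβl)
     = 300·(963 − j786)/(300 − j2520)

Z_in ≈ 106 + j102 Ω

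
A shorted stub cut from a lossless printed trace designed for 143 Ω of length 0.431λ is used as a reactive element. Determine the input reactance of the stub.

βl = 2π × 0.431 = 155°
tan(βl) = -0.463
For a shorted stub, Z_in = jZ_0·tan(βl)

X_in ≈ -66.2 Ω (capacitive)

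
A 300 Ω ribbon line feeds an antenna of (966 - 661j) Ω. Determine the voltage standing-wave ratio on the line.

Γ = (Z_L − Z_0)/(Z_L + Z_0) = (666 − j661)/(1266 − j661)
|Γ| = 938/1430 = 0.657
VSWR = (1 + |Γ|)/(1 − |Γ|) = 1.66/0.343

VSWR ≈ 4.83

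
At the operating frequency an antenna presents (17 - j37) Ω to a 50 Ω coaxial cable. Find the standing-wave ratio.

Γ = (Z_L − Z_0)/(Z_L + Z_0) = (-33 − j37)/(67 − j37)
|Γ| = 49.6/76.5 = 0.648
VSWR = (1 + |Γ|)/(1 − |Γ|) = 1.65/0.352

VSWR ≈ 4.68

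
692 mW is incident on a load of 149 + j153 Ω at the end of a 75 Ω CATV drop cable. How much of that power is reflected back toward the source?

|Γ| = |(74 + j153)/(224 + j153)| = 0.627
|Γ|² = 0.393
P_refl = |Γ|²·P_inc = 272 mW, P_del = (1 − |Γ|²)·P_inc = 420 mW

P_reflected ≈ 272 mW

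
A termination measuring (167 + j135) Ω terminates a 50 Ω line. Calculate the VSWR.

VSWR ≈ 5.64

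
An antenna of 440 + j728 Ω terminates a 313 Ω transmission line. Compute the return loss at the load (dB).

Γ = (127 + j728)/(753 + j728), |Γ| = 0.706
RL = −20·log₁₀|Γ| = −20·log₁₀(0.706)

RL ≈ 3.03 dB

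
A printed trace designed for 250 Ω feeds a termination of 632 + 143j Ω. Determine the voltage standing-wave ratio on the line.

Γ = (Z_L − Z_0)/(Z_L + Z_0) = (382 + j143)/(882 + j143)
|Γ| = 408/894 = 0.456
VSWR = (1 + |Γ|)/(1 − |Γ|) = 1.46/0.544

VSWR ≈ 2.68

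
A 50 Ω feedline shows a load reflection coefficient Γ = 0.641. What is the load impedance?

Z_L ≈ 229 Ω

Z_L = Z_0·(1 + Γ)/(1 − Γ) = 50·(1.64)/(0.359)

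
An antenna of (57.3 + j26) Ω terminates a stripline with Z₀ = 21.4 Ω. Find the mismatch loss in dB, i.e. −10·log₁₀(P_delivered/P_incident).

Γ = (35.9 + j26)/(78.7 + j26), |Γ| = 0.535
|Γ|² = 0.286, so P_del/P_inc = 1 − |Γ|² = 0.714
ML = −10·log₁₀(1 − |Γ|²)

mismatch loss ≈ 1.46 dB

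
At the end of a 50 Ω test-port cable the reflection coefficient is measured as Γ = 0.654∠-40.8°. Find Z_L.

Z_L = Z_0·(1 + Γ)/(1 − Γ) = 50·(1.5 − j0.427)/(0.505 + j0.427)

Z_L ≈ 65.4 − j97.7 Ω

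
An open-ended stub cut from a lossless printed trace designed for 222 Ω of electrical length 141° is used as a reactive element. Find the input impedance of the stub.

tan(βl) = -0.81
For an open-ended stub, Z_in = −jZ_0·cot(βl) = −jZ_0/tan(βl)

Z_in ≈ +j274 Ω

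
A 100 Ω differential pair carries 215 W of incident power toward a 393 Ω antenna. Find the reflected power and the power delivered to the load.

Γ = (393 − 100)/(393 + 100) = 0.594
|Γ|² = 0.353
P_refl = |Γ|²·P_inc = 75.9 W, P_del = (1 − |Γ|²)·P_inc = 139 W

P_reflected ≈ 75.9 W; P_delivered ≈ 139 W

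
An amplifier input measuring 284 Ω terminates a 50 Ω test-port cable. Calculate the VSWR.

VSWR ≈ 5.68

Γ = (284 − 50)/(284 + 50) = 0.701
VSWR = (1 + 0.701)/(1 − 0.701)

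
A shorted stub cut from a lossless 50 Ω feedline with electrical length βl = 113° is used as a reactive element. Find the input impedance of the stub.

tan(βl) = -2.36
For a shorted stub, Z_in = jZ_0·tan(βl)

Z_in ≈ −j118 Ω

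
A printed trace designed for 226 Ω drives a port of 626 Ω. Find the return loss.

RL ≈ 6.57 dB

Γ = (626 − 226)/(626 + 226) = 0.469
RL = −20·log₁₀|Γ| = −20·log₁₀(0.469)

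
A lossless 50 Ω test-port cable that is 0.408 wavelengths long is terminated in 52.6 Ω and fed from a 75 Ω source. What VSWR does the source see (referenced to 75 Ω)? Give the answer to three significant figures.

VSWR ≈ 1.47

βl = 2π × 0.408 = 147°
tan(βl) = -0.652
Z_in = Z_0·(Z_L + jZ_0·tanβl)/(Z_0 + jZ_L·tanβl) = 51 + j2.37 Ω
Γ_s = (Z_in − Z_s)/(Z_in + Z_s) = (-24 + j2.37)/(126 + j2.37), |Γ_s| = 0.192
VSWR = (1 + |Γ_s|)/(1 − |Γ_s|)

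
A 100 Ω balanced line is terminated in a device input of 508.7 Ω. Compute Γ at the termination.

Γ = (Z_L − Z_0)/(Z_L + Z_0) = (508.7 − 100)/(508.7 + 100) = 408.7/608.7

Γ = 0.671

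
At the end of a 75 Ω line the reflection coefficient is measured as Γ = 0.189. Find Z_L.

Z_L ≈ 110 Ω

Z_L = Z_0·(1 + Γ)/(1 − Γ) = 75·(1.19)/(0.811)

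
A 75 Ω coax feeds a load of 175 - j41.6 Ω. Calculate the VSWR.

Γ = (Z_L − Z_0)/(Z_L + Z_0) = (100 − j41.6)/(250 − j41.6)
|Γ| = 108/253 = 0.427
VSWR = (1 + |Γ|)/(1 − |Γ|) = 1.43/0.573

VSWR ≈ 2.49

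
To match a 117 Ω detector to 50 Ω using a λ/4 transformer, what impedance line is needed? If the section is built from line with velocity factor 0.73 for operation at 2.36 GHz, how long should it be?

Z_qwt = √(Z_0·R_L) = √(50 × 117) = √5850
λ = 0.73·c/f = 0.0928 m, so l = λ/4 = 0.0232 m

Z_qwt ≈ 76.5 Ω; length ≈ 2.32 cm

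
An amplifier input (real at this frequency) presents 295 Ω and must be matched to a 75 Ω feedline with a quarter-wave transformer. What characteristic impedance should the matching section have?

Z_qwt ≈ 149 Ω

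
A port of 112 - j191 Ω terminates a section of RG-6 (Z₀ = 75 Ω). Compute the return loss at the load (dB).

RL ≈ 2.76 dB

Γ = (37 − j191)/(187 − j191), |Γ| = 0.728
RL = −20·log₁₀|Γ| = −20·log₁₀(0.728)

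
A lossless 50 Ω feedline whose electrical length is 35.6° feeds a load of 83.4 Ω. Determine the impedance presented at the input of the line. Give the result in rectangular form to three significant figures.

Z_in ≈ 52 − j26.3 Ω

tan(βl) = tan(35.6°) = 0.716
Z_in = Z_0·(Z_L + jZ_0·tanβl)/(Z_0 + jZ_L·tanβl)
     = 50·(83.4 + j35.8)/(50 + j59.7)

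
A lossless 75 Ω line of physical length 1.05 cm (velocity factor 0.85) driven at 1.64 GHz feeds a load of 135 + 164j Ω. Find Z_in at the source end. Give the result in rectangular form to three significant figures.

Z_in ≈ 246 − j162 Ω

λ = v/f = 0.85·c / 1.64 GHz = 0.155 m
βl = 2π·l/λ = 2π × 0.0675 = 24.3°
tan(βl) = tan(24.3°) = 0.452
Z_in = Z_0·(Z_L + jZ_0·tanβl)/(Z_0 + jZ_L·tanβl)
     = 75·(135 + j198)/(0.915 + j61)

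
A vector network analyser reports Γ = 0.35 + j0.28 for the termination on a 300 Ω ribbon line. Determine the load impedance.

Z_L ≈ 479 + j335 Ω

Z_L = Z_0·(1 + Γ)/(1 − Γ) = 300·(1.35 + j0.28)/(0.65 − j0.28)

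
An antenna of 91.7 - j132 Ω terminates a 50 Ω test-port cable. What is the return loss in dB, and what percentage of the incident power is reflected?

RL ≈ 2.92 dB; 51.1% of incident power reflected

Γ = (41.7 − j132)/(141.7 − j132), |Γ| = 0.715
RL = −20·log₁₀(0.715) = 2.92 dB
P_refl/P_inc = |Γ|² = 0.511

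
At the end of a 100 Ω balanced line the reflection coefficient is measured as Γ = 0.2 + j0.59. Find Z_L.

Z_L ≈ 61.9 + j119 Ω

Z_L = Z_0·(1 + Γ)/(1 − Γ) = 100·(1.2 + j0.59)/(0.8 − j0.59)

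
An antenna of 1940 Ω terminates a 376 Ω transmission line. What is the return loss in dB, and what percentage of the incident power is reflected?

RL ≈ 3.41 dB; 45.6% of incident power reflected

Γ = (1940 − 376)/(1940 + 376) = 0.675
RL = −20·log₁₀(0.675) = 3.41 dB
P_refl/P_inc = |Γ|² = 0.456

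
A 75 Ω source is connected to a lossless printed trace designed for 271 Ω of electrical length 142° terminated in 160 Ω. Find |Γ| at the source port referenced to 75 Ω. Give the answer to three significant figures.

|Γ| ≈ 0.577

tan(βl) = -0.781
Z_in = Z_0·(Z_L + jZ_0·tanβl)/(Z_0 + jZ_L·tanβl) = 212 − j114 Ω
Γ_s = (Z_in − Z_s)/(Z_in + Z_s) = (137 − j114)/(287 − j114), |Γ_s| = 0.577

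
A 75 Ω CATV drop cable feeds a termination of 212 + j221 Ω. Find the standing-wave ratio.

VSWR ≈ 6.09

Γ = (Z_L − Z_0)/(Z_L + Z_0) = (137 + j221)/(287 + j221)
|Γ| = 260/362 = 0.718
VSWR = (1 + |Γ|)/(1 − |Γ|) = 1.72/0.282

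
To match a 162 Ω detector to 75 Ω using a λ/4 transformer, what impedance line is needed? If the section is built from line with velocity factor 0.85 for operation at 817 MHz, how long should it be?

Z_qwt = √(Z_0·R_L) = √(75 × 162) = √12150
λ = 0.85·c/f = 0.312 m, so l = λ/4 = 0.078 m

Z_qwt ≈ 110 Ω; length ≈ 7.8 cm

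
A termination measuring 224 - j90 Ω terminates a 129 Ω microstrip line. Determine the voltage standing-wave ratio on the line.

Γ = (Z_L − Z_0)/(Z_L + Z_0) = (95 − j90)/(353 − j90)
|Γ| = 131/364 = 0.359
VSWR = (1 + |Γ|)/(1 − |Γ|) = 1.36/0.641

VSWR ≈ 2.12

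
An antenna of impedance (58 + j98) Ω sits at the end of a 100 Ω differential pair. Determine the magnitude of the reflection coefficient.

Γ = (Z_L − Z_0)/(Z_L + Z_0) = (-42 + j98)/(158 + j98)
|Γ| = 107/186

|Γ| ≈ 0.573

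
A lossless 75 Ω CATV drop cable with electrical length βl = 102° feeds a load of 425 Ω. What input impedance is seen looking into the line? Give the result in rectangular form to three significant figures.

Z_in ≈ 13.8 + j15.4 Ω

tan(βl) = tan(102°) = -4.7
Z_in = Z_0·(Z_L + jZ_0·tanβl)/(Z_0 + jZ_L·tanβl)
     = 75·(425 − j353)/(75 − j2000)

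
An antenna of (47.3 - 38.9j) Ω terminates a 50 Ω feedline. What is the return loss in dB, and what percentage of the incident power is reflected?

Γ = (-2.7 − j38.9)/(97.3 − j38.9), |Γ| = 0.372
RL = −20·log₁₀(0.372) = 8.59 dB
P_refl/P_inc = |Γ|² = 0.138

RL ≈ 8.59 dB; 13.8% of incident power reflected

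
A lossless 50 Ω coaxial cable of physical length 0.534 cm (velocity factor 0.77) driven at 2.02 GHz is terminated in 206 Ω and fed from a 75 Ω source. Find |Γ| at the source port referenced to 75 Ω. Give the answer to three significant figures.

λ = v/f = 0.77·c / 2.02 GHz = 0.114 m
βl = 2π·l/λ = 2π × 0.0467 = 16.8°
tan(βl) = 0.302
Z_in = Z_0·(Z_L + jZ_0·tanβl)/(Z_0 + jZ_L·tanβl) = 88.2 − j94.7 Ω
Γ_s = (Z_in − Z_s)/(Z_in + Z_s) = (13.2 − j94.7)/(163 − j94.7), |Γ_s| = 0.507

|Γ| ≈ 0.507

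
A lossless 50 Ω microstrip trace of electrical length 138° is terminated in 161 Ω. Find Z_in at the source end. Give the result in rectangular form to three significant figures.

Z_in ≈ 31 + j44.8 Ω

tan(βl) = tan(138°) = -0.9
Z_in = Z_0·(Z_L + jZ_0·tanβl)/(Z_0 + jZ_L·tanβl)
     = 50·(161 − j45)/(50 − j145)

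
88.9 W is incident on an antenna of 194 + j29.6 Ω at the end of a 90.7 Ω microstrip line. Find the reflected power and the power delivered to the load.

|Γ| = |(103.3 + j29.6)/(284.7 + j29.6)| = 0.375
|Γ|² = 0.141
P_refl = |Γ|²·P_inc = 12.5 W, P_del = (1 − |Γ|²)·P_inc = 76.4 W

P_reflected ≈ 12.5 W; P_delivered ≈ 76.4 W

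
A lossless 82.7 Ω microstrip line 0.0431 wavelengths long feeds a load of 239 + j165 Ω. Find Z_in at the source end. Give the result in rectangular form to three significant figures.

βl = 2π × 0.0431 = 15.5°
tan(βl) = tan(15.5°) = 0.278
Z_in = Z_0·(Z_L + jZ_0·tanβl)/(Z_0 + jZ_L·tanβl)
     = 82.7·(239 + j188)/(36.9 + j66.4)

Z_in ≈ 305 − j128 Ω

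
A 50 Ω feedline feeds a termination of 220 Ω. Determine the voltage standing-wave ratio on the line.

VSWR ≈ 4.4

Γ = (220 − 50)/(220 + 50) = 0.63
VSWR = (1 + 0.63)/(1 − 0.63)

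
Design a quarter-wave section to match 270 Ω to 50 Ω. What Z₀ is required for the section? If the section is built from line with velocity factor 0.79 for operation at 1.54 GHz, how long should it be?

Z_qwt = √(Z_0·R_L) = √(50 × 270) = √13500
λ = 0.79·c/f = 0.154 m, so l = λ/4 = 0.0385 m

Z_qwt ≈ 116 Ω; length ≈ 3.85 cm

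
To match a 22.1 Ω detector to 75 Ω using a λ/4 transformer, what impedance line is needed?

Z_qwt = √(Z_0·R_L) = √(75 × 22.1) = √1658

Z_qwt ≈ 40.7 Ω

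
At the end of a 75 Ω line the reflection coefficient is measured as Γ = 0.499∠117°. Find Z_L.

Z_L = Z_0·(1 + Γ)/(1 − Γ) = 75·(0.773 + j0.445)/(1.23 − j0.445)

Z_L ≈ 33.1 + j39.2 Ω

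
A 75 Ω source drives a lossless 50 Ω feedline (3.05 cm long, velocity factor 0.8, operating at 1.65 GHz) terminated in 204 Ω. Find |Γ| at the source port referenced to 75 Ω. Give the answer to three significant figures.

λ = v/f = 0.8·c / 1.65 GHz = 0.145 m
βl = 2π·l/λ = 2π × 0.21 = 75.5°
tan(βl) = 3.86
Z_in = Z_0·(Z_L + jZ_0·tanβl)/(Z_0 + jZ_L·tanβl) = 13 − j12.1 Ω
Γ_s = (Z_in − Z_s)/(Z_in + Z_s) = (-62 − j12.1)/(88 − j12.1), |Γ_s| = 0.711

|Γ| ≈ 0.711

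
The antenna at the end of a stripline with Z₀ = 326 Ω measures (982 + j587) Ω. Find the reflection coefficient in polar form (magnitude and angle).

Γ ≈ 0.614 ∠ 17.7°

Γ = (Z_L − Z_0)/(Z_L + Z_0) = (656 + j587)/(1308 + j587)
|Γ| = 880/1430 = 0.614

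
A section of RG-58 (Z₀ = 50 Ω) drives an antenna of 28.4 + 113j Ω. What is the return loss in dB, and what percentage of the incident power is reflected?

RL ≈ 1.55 dB; 70% of incident power reflected

Γ = (-21.6 + j113)/(78.4 + j113), |Γ| = 0.836
RL = −20·log₁₀(0.836) = 1.55 dB
P_refl/P_inc = |Γ|² = 0.7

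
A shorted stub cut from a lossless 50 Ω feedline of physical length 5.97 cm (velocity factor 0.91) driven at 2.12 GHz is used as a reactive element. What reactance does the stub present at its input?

X_in ≈ -11.6 Ω (capacitive)

λ = v/f = 0.91·c / 2.12 GHz = 0.129 m
βl = 2π·l/λ = 2π × 0.464 = 167°
tan(βl) = -0.233
For a shorted stub, Z_in = jZ_0·tan(βl)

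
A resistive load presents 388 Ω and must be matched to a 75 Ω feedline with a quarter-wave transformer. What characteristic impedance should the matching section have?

Z_qwt ≈ 171 Ω

Z_qwt = √(Z_0·R_L) = √(75 × 388) = √29100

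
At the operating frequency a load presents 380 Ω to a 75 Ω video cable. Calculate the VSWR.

Γ = (380 − 75)/(380 + 75) = 0.67
VSWR = (1 + 0.67)/(1 − 0.67)

VSWR ≈ 5.07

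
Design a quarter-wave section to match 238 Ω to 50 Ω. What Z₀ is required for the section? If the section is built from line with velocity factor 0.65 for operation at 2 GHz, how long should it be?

Z_qwt = √(Z_0·R_L) = √(50 × 238) = √11900
λ = 0.65·c/f = 0.0975 m, so l = λ/4 = 0.0244 m

Z_qwt ≈ 109 Ω; length ≈ 2.44 cm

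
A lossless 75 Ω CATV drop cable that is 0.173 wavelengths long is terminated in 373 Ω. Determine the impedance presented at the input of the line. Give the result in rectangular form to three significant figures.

βl = 2π × 0.173 = 62.3°
tan(βl) = tan(62.3°) = 1.9
Z_in = Z_0·(Z_L + jZ_0·tanβl)/(Z_0 + jZ_L·tanβl)
     = 75·(373 + j143)/(75 + j710)

Z_in ≈ 19 − j37.4 Ω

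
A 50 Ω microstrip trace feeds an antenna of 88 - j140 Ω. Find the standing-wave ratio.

VSWR ≈ 6.63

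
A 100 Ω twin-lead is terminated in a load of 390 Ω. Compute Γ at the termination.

Γ = 0.592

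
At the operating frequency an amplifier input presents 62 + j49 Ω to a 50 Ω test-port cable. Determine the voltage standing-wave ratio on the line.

Γ = (Z_L − Z_0)/(Z_L + Z_0) = (12 + j49)/(112 + j49)
|Γ| = 50.4/122 = 0.413
VSWR = (1 + |Γ|)/(1 − |Γ|) = 1.41/0.587

VSWR ≈ 2.41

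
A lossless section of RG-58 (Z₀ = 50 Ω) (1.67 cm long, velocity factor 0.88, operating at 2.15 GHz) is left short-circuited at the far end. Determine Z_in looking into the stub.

λ = v/f = 0.88·c / 2.15 GHz = 0.123 m
βl = 2π·l/λ = 2π × 0.136 = 49°
tan(βl) = 1.15
For a short-circuited stub, Z_in = jZ_0·tan(βl)

Z_in ≈ +j57.4 Ω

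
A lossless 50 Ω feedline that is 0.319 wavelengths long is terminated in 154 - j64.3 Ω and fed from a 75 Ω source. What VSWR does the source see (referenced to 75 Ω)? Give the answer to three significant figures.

VSWR ≈ 4.68

βl = 2π × 0.319 = 115°
tan(βl) = -2.16
Z_in = Z_0·(Z_L + jZ_0·tanβl)/(Z_0 + jZ_L·tanβl) = 18.4 + j28.1 Ω
Γ_s = (Z_in − Z_s)/(Z_in + Z_s) = (-56.6 + j28.1)/(93.4 + j28.1), |Γ_s| = 0.648
VSWR = (1 + |Γ_s|)/(1 − |Γ_s|)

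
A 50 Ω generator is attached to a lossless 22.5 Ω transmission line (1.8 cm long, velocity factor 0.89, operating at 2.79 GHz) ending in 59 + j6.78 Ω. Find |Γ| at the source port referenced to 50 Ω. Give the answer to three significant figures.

|Γ| ≈ 0.675

λ = v/f = 0.89·c / 2.79 GHz = 0.0957 m
βl = 2π·l/λ = 2π × 0.188 = 67.7°
tan(βl) = 2.44
Z_in = Z_0·(Z_L + jZ_0·tanβl)/(Z_0 + jZ_L·tanβl) = 10 − j8.81 Ω
Γ_s = (Z_in − Z_s)/(Z_in + Z_s) = (-40 − j8.81)/(60 − j8.81), |Γ_s| = 0.675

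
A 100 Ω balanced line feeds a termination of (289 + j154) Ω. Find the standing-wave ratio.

VSWR ≈ 3.79

Γ = (Z_L − Z_0)/(Z_L + Z_0) = (189 + j154)/(389 + j154)
|Γ| = 244/418 = 0.583
VSWR = (1 + |Γ|)/(1 − |Γ|) = 1.58/0.417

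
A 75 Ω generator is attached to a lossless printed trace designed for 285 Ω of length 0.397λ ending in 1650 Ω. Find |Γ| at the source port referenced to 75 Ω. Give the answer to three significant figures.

βl = 2π × 0.397 = 143°
tan(βl) = -0.756
Z_in = Z_0·(Z_L + jZ_0·tanβl)/(Z_0 + jZ_L·tanβl) = 129 + j348 Ω
Γ_s = (Z_in − Z_s)/(Z_in + Z_s) = (53.7 + j348)/(204 + j348), |Γ_s| = 0.873

|Γ| ≈ 0.873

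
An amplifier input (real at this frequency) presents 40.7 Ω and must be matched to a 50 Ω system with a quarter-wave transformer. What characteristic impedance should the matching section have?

Z_qwt ≈ 45.1 Ω

Z_qwt = √(Z_0·R_L) = √(50 × 40.7) = √2035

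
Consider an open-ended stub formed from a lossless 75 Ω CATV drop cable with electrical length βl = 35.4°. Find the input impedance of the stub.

tan(βl) = 0.711
For an open-ended stub, Z_in = −jZ_0·cot(βl) = −jZ_0/tan(βl)

Z_in ≈ −j106 Ω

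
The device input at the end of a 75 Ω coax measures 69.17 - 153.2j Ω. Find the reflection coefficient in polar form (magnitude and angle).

Γ ≈ 0.729 ∠ -45.4°

Γ = (Z_L − Z_0)/(Z_L + Z_0) = (-5.83 − j153.2)/(144.2 − j153.2)
|Γ| = 153/210 = 0.729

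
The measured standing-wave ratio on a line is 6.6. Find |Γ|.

|Γ| = (S − 1)/(S + 1) = (6.6 − 1)/(6.6 + 1) = 5.6/7.6

|Γ| ≈ 0.737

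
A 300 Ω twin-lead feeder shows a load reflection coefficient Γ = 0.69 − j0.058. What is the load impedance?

Z_L = Z_0·(1 + Γ)/(1 − Γ) = 300·(1.69 − j0.058)/(0.31 + j0.058)

Z_L ≈ 1570 − j350 Ω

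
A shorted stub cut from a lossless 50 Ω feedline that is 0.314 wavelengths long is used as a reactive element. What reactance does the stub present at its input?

X_in ≈ -118 Ω (capacitive)

βl = 2π × 0.314 = 113°
tan(βl) = -2.35
For a shorted stub, Z_in = jZ_0·tan(βl)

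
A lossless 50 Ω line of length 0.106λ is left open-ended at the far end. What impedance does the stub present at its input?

Z_in ≈ −j63.6 Ω

βl = 2π × 0.106 = 38.2°
tan(βl) = 0.786
For an open-ended stub, Z_in = −jZ_0·cot(βl) = −jZ_0/tan(βl)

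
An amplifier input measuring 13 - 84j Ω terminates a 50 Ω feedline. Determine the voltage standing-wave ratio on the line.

Γ = (Z_L − Z_0)/(Z_L + Z_0) = (-37 − j84)/(63 − j84)
|Γ| = 91.8/105 = 0.874
VSWR = (1 + |Γ|)/(1 − |Γ|) = 1.87/0.126

VSWR ≈ 14.9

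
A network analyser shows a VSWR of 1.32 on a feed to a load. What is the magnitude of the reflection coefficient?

|Γ| = (S − 1)/(S + 1) = (1.32 − 1)/(1.32 + 1) = 0.32/2.32

|Γ| ≈ 0.138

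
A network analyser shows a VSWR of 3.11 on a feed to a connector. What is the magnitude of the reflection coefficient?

|Γ| ≈ 0.513

|Γ| = (S − 1)/(S + 1) = (3.11 − 1)/(3.11 + 1) = 2.11/4.11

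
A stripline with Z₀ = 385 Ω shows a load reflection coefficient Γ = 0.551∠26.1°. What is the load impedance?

Z_L ≈ 854 + j594 Ω

Z_L = Z_0·(1 + Γ)/(1 − Γ) = 385·(1.49 + j0.242)/(0.505 − j0.242)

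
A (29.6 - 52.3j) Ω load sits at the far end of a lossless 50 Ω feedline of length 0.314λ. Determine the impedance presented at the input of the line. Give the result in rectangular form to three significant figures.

βl = 2π × 0.314 = 113°
tan(βl) = tan(113°) = -2.35
Z_in = Z_0·(Z_L + jZ_0·tanβl)/(Z_0 + jZ_L·tanβl)
     = 50·(29.6 − j170)/(-73 − j69.6)

Z_in ≈ 47.5 + j71.1 Ω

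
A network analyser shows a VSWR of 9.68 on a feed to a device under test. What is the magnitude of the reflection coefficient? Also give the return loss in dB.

|Γ| = (S − 1)/(S + 1) = (9.68 − 1)/(9.68 + 1) = 8.68/10.7
RL = −20·log₁₀|Γ| = −20·log₁₀(0.813)

|Γ| ≈ 0.813; return loss ≈ 1.8 dB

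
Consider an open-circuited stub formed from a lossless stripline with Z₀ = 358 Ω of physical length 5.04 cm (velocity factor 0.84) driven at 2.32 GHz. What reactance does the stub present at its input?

X_in ≈ 1560 Ω (inductive)

λ = v/f = 0.84·c / 2.32 GHz = 0.109 m
βl = 2π·l/λ = 2π × 0.464 = 167°
tan(βl) = -0.23
For an open-circuited stub, Z_in = −jZ_0·cot(βl) = −jZ_0/tan(βl)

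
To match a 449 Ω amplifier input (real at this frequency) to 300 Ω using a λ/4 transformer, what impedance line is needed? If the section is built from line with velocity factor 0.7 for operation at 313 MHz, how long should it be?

Z_qwt = √(Z_0·R_L) = √(300 × 449) = √134700
λ = 0.7·c/f = 0.671 m, so l = λ/4 = 0.168 m

Z_qwt ≈ 367 Ω; length ≈ 16.8 cm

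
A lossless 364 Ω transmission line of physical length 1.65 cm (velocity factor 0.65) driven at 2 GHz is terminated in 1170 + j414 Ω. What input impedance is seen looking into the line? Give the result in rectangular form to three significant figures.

Z_in ≈ 144 − j228 Ω

λ = v/f = 0.65·c / 2 GHz = 0.0975 m
βl = 2π·l/λ = 2π × 0.169 = 60.9°
tan(βl) = tan(60.9°) = 1.8
Z_in = Z_0·(Z_L + jZ_0·tanβl)/(Z_0 + jZ_L·tanβl)
     = 364·(1170 + j1070)/(-381 + j2100)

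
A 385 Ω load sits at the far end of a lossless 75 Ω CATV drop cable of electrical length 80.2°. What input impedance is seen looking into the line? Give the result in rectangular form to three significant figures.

Z_in ≈ 15 − j12.4 Ω

tan(βl) = tan(80.2°) = 5.79
Z_in = Z_0·(Z_L + jZ_0·tanβl)/(Z_0 + jZ_L·tanβl)
     = 75·(385 + j434)/(75 + j2230)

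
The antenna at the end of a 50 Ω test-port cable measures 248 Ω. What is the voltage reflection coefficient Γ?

Γ = 0.664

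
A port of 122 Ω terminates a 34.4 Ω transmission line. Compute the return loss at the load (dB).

RL ≈ 5.03 dB

Γ = (122 − 34.4)/(122 + 34.4) = 0.56
RL = −20·log₁₀|Γ| = −20·log₁₀(0.56)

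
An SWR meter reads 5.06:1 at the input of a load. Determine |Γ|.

|Γ| = (S − 1)/(S + 1) = (5.06 − 1)/(5.06 + 1) = 4.06/6.06

|Γ| ≈ 0.67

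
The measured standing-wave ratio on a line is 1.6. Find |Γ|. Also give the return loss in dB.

|Γ| ≈ 0.231; return loss ≈ 12.7 dB

|Γ| = (S − 1)/(S + 1) = (1.6 − 1)/(1.6 + 1) = 0.6/2.6
RL = −20·log₁₀|Γ| = −20·log₁₀(0.231)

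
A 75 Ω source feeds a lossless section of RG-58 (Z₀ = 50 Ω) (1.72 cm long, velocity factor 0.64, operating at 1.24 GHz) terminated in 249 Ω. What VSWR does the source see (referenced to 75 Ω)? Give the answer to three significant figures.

VSWR ≈ 5.07

λ = v/f = 0.64·c / 1.24 GHz = 0.155 m
βl = 2π·l/λ = 2π × 0.111 = 40°
tan(βl) = 0.839
Z_in = Z_0·(Z_L + jZ_0·tanβl)/(Z_0 + jZ_L·tanβl) = 23 − j54.1 Ω
Γ_s = (Z_in − Z_s)/(Z_in + Z_s) = (-52 − j54.1)/(98 − j54.1), |Γ_s| = 0.67
VSWR = (1 + |Γ_s|)/(1 − |Γ_s|)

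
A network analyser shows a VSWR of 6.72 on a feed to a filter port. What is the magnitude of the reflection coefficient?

|Γ| = (S − 1)/(S + 1) = (6.72 − 1)/(6.72 + 1) = 5.72/7.72

|Γ| ≈ 0.741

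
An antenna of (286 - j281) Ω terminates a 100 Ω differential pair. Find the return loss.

RL ≈ 3.03 dB

Γ = (186 − j281)/(386 − j281), |Γ| = 0.706
RL = −20·log₁₀|Γ| = −20·log₁₀(0.706)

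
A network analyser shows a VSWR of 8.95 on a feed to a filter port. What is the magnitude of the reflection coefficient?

|Γ| ≈ 0.799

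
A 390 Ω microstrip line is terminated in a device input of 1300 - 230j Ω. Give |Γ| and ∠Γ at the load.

Γ ≈ 0.55 ∠ -6.43°

Γ = (Z_L − Z_0)/(Z_L + Z_0) = (910 − j230)/(1690 − j230)
|Γ| = 939/1710 = 0.55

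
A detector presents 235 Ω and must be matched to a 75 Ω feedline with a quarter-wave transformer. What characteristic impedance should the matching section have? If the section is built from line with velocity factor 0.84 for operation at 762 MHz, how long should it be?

Z_qwt ≈ 133 Ω; length ≈ 8.27 cm

Z_qwt = √(Z_0·R_L) = √(75 × 235) = √17620
λ = 0.84·c/f = 0.331 m, so l = λ/4 = 0.0827 m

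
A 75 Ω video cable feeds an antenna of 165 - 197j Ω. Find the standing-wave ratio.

VSWR ≈ 5.61

Γ = (Z_L − Z_0)/(Z_L + Z_0) = (90 − j197)/(240 − j197)
|Γ| = 217/310 = 0.698
VSWR = (1 + |Γ|)/(1 − |Γ|) = 1.7/0.302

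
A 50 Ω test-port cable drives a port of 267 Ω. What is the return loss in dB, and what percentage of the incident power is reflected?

RL ≈ 3.29 dB; 46.9% of incident power reflected

Γ = (267 − 50)/(267 + 50) = 0.685
RL = −20·log₁₀(0.685) = 3.29 dB
P_refl/P_inc = |Γ|² = 0.469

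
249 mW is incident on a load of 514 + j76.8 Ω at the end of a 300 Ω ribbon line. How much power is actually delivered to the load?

P_delivered ≈ 230 mW

|Γ| = |(214 + j76.8)/(814 + j76.8)| = 0.278
|Γ|² = 0.0773
P_refl = |Γ|²·P_inc = 19.3 mW, P_del = (1 − |Γ|²)·P_inc = 230 mW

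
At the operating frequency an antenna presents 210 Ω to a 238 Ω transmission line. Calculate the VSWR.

For a purely resistive load, VSWR = R_L/Z_0 or Z_0/R_L (whichever > 1) = 238/210

VSWR ≈ 1.13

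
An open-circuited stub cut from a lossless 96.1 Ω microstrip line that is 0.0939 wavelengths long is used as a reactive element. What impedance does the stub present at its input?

βl = 2π × 0.0939 = 33.8°
tan(βl) = 0.67
For an open-circuited stub, Z_in = −jZ_0·cot(βl) = −jZ_0/tan(βl)

Z_in ≈ −j144 Ω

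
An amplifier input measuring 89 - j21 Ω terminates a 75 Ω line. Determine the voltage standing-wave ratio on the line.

VSWR ≈ 1.36

Γ = (Z_L − Z_0)/(Z_L + Z_0) = (14 − j21)/(164 − j21)
|Γ| = 25.2/165 = 0.153
VSWR = (1 + |Γ|)/(1 − |Γ|) = 1.15/0.847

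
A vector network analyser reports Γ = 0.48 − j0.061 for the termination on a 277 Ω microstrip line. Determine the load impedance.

Z_L = Z_0·(1 + Γ)/(1 − Γ) = 277·(1.48 − j0.061)/(0.52 + j0.061)

Z_L ≈ 774 − j123 Ω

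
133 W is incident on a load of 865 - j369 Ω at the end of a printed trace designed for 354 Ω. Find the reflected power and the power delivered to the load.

|Γ| = |(511 − j369)/(1219 − j369)| = 0.495
|Γ|² = 0.245
P_refl = |Γ|²·P_inc = 32.6 W, P_del = (1 − |Γ|²)·P_inc = 100 W

P_reflected ≈ 32.6 W; P_delivered ≈ 100 W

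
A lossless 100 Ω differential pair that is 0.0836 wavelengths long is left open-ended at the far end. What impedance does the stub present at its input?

Z_in ≈ −j173 Ω

βl = 2π × 0.0836 = 30.1°
tan(βl) = 0.58
For an open-ended stub, Z_in = −jZ_0·cot(βl) = −jZ_0/tan(βl)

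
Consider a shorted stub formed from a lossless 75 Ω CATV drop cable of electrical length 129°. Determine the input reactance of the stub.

tan(βl) = -1.23
For a shorted stub, Z_in = jZ_0·tan(βl)

X_in ≈ -92.6 Ω (capacitive)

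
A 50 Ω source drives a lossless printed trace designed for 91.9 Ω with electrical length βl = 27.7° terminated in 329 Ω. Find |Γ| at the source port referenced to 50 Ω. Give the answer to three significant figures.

tan(βl) = 0.525
Z_in = Z_0·(Z_L + jZ_0·tanβl)/(Z_0 + jZ_L·tanβl) = 92.6 − j126 Ω
Γ_s = (Z_in − Z_s)/(Z_in + Z_s) = (42.6 − j126)/(143 − j126), |Γ_s| = 0.698

|Γ| ≈ 0.698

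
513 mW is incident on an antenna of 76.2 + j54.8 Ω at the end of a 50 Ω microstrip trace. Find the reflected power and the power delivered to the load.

|Γ| = |(26.2 + j54.8)/(126.2 + j54.8)| = 0.441
|Γ|² = 0.195
P_refl = |Γ|²·P_inc = 100 mW, P_del = (1 − |Γ|²)·P_inc = 413 mW

P_reflected ≈ 100 mW; P_delivered ≈ 413 mW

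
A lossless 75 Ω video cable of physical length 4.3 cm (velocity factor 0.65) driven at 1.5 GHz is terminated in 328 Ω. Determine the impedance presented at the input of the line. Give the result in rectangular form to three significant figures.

Z_in ≈ 22.1 + j38.9 Ω

λ = v/f = 0.65·c / 1.5 GHz = 0.13 m
βl = 2π·l/λ = 2π × 0.331 = 119°
tan(βl) = tan(119°) = -1.8
Z_in = Z_0·(Z_L + jZ_0·tanβl)/(Z_0 + jZ_L·tanβl)
     = 75·(328 − j135)/(75 − j590)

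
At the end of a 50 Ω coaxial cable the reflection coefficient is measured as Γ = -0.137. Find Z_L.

Z_L = Z_0·(1 + Γ)/(1 − Γ) = 50·(0.863)/(1.14)

Z_L ≈ 38 Ω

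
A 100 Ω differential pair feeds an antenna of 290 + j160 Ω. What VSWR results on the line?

Γ = (Z_L − Z_0)/(Z_L + Z_0) = (190 + j160)/(390 + j160)
|Γ| = 248/422 = 0.589
VSWR = (1 + |Γ|)/(1 − |Γ|) = 1.59/0.411

VSWR ≈ 3.87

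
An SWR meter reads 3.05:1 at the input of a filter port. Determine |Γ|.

|Γ| ≈ 0.506

|Γ| = (S − 1)/(S + 1) = (3.05 − 1)/(3.05 + 1) = 2.05/4.05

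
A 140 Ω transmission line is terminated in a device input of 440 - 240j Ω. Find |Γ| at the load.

Γ = (Z_L − Z_0)/(Z_L + Z_0) = (300 − j240)/(580 − j240)
|Γ| = 384/628

|Γ| ≈ 0.612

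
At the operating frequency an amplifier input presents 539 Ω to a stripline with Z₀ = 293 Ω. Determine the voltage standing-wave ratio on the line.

Γ = (539 − 293)/(539 + 293) = 0.296
VSWR = (1 + 0.296)/(1 − 0.296)

VSWR ≈ 1.84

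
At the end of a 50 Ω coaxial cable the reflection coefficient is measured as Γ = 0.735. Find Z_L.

Z_L = Z_0·(1 + Γ)/(1 − Γ) = 50·(1.73)/(0.265)

Z_L ≈ 327 Ω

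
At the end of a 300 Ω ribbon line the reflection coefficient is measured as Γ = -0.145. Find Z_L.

Z_L ≈ 224 Ω

Z_L = Z_0·(1 + Γ)/(1 − Γ) = 300·(0.855)/(1.15)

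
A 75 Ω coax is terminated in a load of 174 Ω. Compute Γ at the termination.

Γ = (Z_L − Z_0)/(Z_L + Z_0) = (174 − 75)/(174 + 75) = 99/249

Γ = 0.398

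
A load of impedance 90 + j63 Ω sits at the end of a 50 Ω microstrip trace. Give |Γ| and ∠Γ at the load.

Γ = (Z_L − Z_0)/(Z_L + Z_0) = (40 + j63)/(140 + j63)
|Γ| = 74.6/154 = 0.486

Γ ≈ 0.486 ∠ 33.4°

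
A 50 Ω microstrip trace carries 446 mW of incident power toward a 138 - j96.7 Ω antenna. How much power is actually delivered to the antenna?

P_delivered ≈ 275 mW

|Γ| = |(88 − j96.7)/(188 − j96.7)| = 0.618
|Γ|² = 0.382
P_refl = |Γ|²·P_inc = 171 mW, P_del = (1 − |Γ|²)·P_inc = 275 mW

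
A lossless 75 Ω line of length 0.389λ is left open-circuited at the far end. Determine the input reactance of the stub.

X_in ≈ 89.5 Ω (inductive)

βl = 2π × 0.389 = 140°
tan(βl) = -0.838
For an open-circuited stub, Z_in = −jZ_0·cot(βl) = −jZ_0/tan(βl)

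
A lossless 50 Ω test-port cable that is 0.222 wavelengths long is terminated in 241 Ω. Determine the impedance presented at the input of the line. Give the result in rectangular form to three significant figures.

βl = 2π × 0.222 = 79.9°
tan(βl) = tan(79.9°) = 5.63
Z_in = Z_0·(Z_L + jZ_0·tanβl)/(Z_0 + jZ_L·tanβl)
     = 50·(241 + j281)/(50 + j1360)

Z_in ≈ 10.7 − j8.49 Ω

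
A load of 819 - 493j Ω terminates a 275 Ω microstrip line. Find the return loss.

Γ = (544 − j493)/(1094 − j493), |Γ| = 0.612
RL = −20·log₁₀|Γ| = −20·log₁₀(0.612)

RL ≈ 4.27 dB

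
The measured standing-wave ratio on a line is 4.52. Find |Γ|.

|Γ| ≈ 0.638

|Γ| = (S − 1)/(S + 1) = (4.52 − 1)/(4.52 + 1) = 3.52/5.52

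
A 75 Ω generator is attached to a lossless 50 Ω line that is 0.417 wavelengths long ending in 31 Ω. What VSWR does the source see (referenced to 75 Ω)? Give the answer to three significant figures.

βl = 2π × 0.417 = 150°
tan(βl) = -0.575
Z_in = Z_0·(Z_L + jZ_0·tanβl)/(Z_0 + jZ_L·tanβl) = 36.6 − j15.7 Ω
Γ_s = (Z_in − Z_s)/(Z_in + Z_s) = (-38.4 − j15.7)/(112 − j15.7), |Γ_s| = 0.368
VSWR = (1 + |Γ_s|)/(1 − |Γ_s|)

VSWR ≈ 2.17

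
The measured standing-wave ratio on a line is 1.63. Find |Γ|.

|Γ| = (S − 1)/(S + 1) = (1.63 − 1)/(1.63 + 1) = 0.63/2.63

|Γ| ≈ 0.24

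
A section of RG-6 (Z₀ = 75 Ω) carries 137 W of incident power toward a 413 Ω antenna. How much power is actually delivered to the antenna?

P_delivered ≈ 71.3 W

Γ = (413 − 75)/(413 + 75) = 0.693
|Γ|² = 0.48
P_refl = |Γ|²·P_inc = 65.7 W, P_del = (1 − |Γ|²)·P_inc = 71.3 W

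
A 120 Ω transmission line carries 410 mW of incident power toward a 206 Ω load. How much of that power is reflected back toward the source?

P_reflected ≈ 28.5 mW

Γ = (206 − 120)/(206 + 120) = 0.264
|Γ|² = 0.0696
P_refl = |Γ|²·P_inc = 28.5 mW, P_del = (1 − |Γ|²)·P_inc = 381 mW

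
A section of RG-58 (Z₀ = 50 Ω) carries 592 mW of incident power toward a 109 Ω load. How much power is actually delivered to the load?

Γ = (109 − 50)/(109 + 50) = 0.371
|Γ|² = 0.138
P_refl = |Γ|²·P_inc = 81.5 mW, P_del = (1 − |Γ|²)·P_inc = 510 mW

P_delivered ≈ 510 mW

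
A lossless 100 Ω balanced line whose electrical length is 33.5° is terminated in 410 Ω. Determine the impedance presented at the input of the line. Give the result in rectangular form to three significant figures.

Z_in ≈ 70.5 − j125 Ω

tan(βl) = tan(33.5°) = 0.662
Z_in = Z_0·(Z_L + jZ_0·tanβl)/(Z_0 + jZ_L·tanβl)
     = 100·(410 + j66.2)/(100 + j271)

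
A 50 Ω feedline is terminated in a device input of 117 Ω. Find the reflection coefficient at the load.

Γ = (Z_L − Z_0)/(Z_L + Z_0) = (117 − 50)/(117 + 50) = 67/167

Γ = 0.401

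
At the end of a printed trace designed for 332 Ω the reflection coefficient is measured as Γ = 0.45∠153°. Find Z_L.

Z_L = Z_0·(1 + Γ)/(1 − Γ) = 332·(0.599 + j0.204)/(1.4 − j0.204)

Z_L ≈ 132 + j67.7 Ω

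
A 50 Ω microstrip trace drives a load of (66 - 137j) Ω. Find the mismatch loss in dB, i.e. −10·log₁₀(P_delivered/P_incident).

mismatch loss ≈ 3.88 dB

Γ = (16 − j137)/(116 − j137), |Γ| = 0.768
|Γ|² = 0.59, so P_del/P_inc = 1 − |Γ|² = 0.41
ML = −10·log₁₀(1 − |Γ|²)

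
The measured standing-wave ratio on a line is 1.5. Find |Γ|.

|Γ| ≈ 0.2

|Γ| = (S − 1)/(S + 1) = (1.5 − 1)/(1.5 + 1) = 0.5/2.5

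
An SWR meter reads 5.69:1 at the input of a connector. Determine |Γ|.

|Γ| ≈ 0.701

|Γ| = (S − 1)/(S + 1) = (5.69 − 1)/(5.69 + 1) = 4.69/6.69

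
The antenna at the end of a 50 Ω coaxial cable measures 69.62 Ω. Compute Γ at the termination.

Γ = 0.164

Γ = (Z_L − Z_0)/(Z_L + Z_0) = (69.62 − 50)/(69.62 + 50) = 19.62/119.6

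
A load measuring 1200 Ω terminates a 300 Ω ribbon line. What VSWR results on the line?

VSWR ≈ 4

For a purely resistive load, VSWR = R_L/Z_0 or Z_0/R_L (whichever > 1) = 1200/300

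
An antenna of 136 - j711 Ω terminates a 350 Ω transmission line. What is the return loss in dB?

Γ = (-214 − j711)/(486 − j711), |Γ| = 0.862
RL = −20·log₁₀|Γ| = −20·log₁₀(0.862)

RL ≈ 1.29 dB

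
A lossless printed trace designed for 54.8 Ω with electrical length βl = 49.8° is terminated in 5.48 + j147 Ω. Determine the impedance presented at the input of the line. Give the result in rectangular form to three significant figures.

Z_in ≈ 2.77 − j97.3 Ω

tan(βl) = tan(49.8°) = 1.18
Z_in = Z_0·(Z_L + jZ_0·tanβl)/(Z_0 + jZ_L·tanβl)
     = 54.8·(5.48 + j212)/(-119 + j6.48)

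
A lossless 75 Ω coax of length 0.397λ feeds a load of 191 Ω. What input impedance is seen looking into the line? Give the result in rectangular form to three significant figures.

Z_in ≈ 63.8 + j66.1 Ω

βl = 2π × 0.397 = 143°
tan(βl) = tan(143°) = -0.756
Z_in = Z_0·(Z_L + jZ_0·tanβl)/(Z_0 + jZ_L·tanβl)
     = 75·(191 − j56.7)/(75 − j144)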